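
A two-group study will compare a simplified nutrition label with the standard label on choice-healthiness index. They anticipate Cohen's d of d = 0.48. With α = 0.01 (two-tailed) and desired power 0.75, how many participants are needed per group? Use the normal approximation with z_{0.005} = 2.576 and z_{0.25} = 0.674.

n = 92 per group

For two independent groups with equal n: n = 2·((z_{α/2} + z_β) / d)².
z_{α/2} + z_β = 2.576 + 0.674 = 3.250.
n = 2 × (3.250 / 0.48)² = 2 × 6.771² = 2 × 45.84 = 91.7.
Round up to the next whole participant.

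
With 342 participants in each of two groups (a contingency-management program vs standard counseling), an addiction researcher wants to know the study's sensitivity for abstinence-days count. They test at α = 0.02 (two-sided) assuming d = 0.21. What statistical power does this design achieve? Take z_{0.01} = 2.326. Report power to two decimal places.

power ≈ 0.66

For two equal groups, power = Φ(d·√(n/2) − z_{α/2}).
d·√(n/2) = 0.21 × √(342/2) = 0.21 × 13.077 = 2.746.
z_β = 2.746 − 2.326 = 0.420.
Power = Φ(0.420) = 0.663.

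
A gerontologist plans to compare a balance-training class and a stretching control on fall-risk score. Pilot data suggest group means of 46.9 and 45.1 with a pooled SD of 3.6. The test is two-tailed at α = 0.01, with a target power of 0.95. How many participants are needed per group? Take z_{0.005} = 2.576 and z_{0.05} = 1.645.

Cohen's d = |M₁ − M₂| / SD_pooled = |46.9 − 45.1| / 3.6 = 1.8 / 3.6 = 0.500.
For two independent groups with equal n: n = 2·((z_{α/2} + z_β) / d)².
z_{α/2} + z_β = 2.576 + 1.645 = 4.221.
n = 2 × (4.221 / 0.500)² = 2 × 8.442² = 2 × 71.27 = 142.5.
Round up to the next whole participant.

n = 143 per group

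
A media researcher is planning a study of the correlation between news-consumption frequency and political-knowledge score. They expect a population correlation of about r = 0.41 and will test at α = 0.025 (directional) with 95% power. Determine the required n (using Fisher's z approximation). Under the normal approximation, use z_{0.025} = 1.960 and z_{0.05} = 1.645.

Fisher's z: C = ½·ln((1+r)/(1−r)) = ½·ln(2.3898) = 0.4356.
n = ((z_{α} + z_β)/C)² + 3.
(1.960 + 1.645) / 0.4356 = 3.605 / 0.4356 = 8.276.
n = 8.276² + 3 = 68.49 + 3 = 71.5.
Round up.

n = 72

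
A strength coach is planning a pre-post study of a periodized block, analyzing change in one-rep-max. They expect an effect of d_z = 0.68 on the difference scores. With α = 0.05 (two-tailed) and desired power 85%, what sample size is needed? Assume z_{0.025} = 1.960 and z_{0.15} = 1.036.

For a paired (one-sample on differences) test: n = ((z_{α/2} + z_β) / d)².
z_{α/2} + z_β = 1.960 + 1.036 = 2.996.
n = (2.996 / 0.68)² = 4.406² = 19.41.
Round up.

n = 20 pairs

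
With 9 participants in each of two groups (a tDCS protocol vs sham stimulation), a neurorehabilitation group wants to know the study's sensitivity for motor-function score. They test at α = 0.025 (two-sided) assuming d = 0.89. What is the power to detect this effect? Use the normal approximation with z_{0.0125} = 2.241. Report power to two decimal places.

power ≈ 0.36

For two equal groups, power = Φ(d·√(n/2) − z_{α/2}).
d·√(n/2) = 0.89 × √(9/2) = 0.89 × 2.121 = 1.888.
z_β = 1.888 − 2.241 = -0.353.
Power = Φ(-0.353) = 0.362.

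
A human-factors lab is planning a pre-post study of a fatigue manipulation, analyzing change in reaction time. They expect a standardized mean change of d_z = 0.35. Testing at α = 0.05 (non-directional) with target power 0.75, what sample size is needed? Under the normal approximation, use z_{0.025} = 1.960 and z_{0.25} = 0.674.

n = 57 pairs

For a paired (one-sample on differences) test: n = ((z_{α/2} + z_β) / d)².
z_{α/2} + z_β = 1.960 + 0.674 = 2.634.
n = (2.634 / 0.35)² = 7.526² = 56.64.
Round up.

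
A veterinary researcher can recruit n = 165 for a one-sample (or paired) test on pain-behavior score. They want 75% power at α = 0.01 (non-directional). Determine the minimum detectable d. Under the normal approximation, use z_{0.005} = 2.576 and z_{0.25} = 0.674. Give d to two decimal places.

d_min ≈ 0.25

For a single sample (or paired design) of n = 165: d_min = (z_{α/2} + z_β)/√n.
z-sum = 2.576 + 0.674 = 3.250.
d_min = 3.250 / √165 = 3.250 / 12.845 = 0.253.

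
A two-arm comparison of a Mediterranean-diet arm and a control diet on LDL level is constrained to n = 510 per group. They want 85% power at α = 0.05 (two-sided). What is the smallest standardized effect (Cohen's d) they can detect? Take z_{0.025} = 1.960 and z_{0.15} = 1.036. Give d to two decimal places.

For two independent groups of n = 510 each: d_min = (z_{α/2} + z_β)·√(2/n).
z-sum = 1.960 + 1.036 = 2.996.
d_min = 2.996 × √(2/510) = 2.996 × 0.0626 = 0.188.

d_min ≈ 0.19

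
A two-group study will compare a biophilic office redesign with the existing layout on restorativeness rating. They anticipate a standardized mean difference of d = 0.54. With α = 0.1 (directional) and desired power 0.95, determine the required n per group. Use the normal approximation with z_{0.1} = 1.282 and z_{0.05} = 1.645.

For two independent groups with equal n: n = 2·((z_{α} + z_β) / d)².
z_{α} + z_β = 1.282 + 1.645 = 2.927.
n = 2 × (2.927 / 0.54)² = 2 × 5.420² = 2 × 29.38 = 58.8.
Round up to the next whole participant.

n = 59 per group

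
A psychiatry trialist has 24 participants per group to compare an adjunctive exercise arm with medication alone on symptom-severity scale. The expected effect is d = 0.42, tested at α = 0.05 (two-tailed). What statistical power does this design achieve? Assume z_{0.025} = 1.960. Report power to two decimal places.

power ≈ 0.31

For two equal groups, power = Φ(d·√(n/2) − z_{α/2}).
d·√(n/2) = 0.42 × √(24/2) = 0.42 × 3.464 = 1.455.
z_β = 1.455 − 1.960 = -0.505.
Power = Φ(-0.505) = 0.307.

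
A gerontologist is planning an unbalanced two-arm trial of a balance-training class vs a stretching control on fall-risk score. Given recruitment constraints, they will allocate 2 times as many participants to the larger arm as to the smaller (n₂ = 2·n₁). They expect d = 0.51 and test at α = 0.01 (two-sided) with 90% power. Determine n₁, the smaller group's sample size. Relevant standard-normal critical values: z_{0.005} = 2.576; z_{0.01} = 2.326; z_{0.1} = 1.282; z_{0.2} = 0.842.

n₁ = 86

With allocation ratio k = n₂/n₁ = 2, Var(x̄₁−x̄₂) = σ²(1/n₁ + 1/(k·n₁)) = σ²·(k+1)/(k·n₁).
So n₁ = (1 + 1/k)·((z_{α/2} + z_β)/d)² = 1.500 × (3.858/0.51)².
n₁ = 1.500 × 57.22 = 85.8.
Round up: n₁ = 86, giving n₂ = 2 × 86 = 172.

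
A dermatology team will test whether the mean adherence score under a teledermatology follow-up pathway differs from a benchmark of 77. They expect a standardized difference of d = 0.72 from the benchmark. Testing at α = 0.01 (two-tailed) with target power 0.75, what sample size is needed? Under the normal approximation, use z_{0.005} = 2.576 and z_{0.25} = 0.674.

n = 21

For a one-sample test: n = ((z_{α/2} + z_β) / d)².
z_{α/2} + z_β = 2.576 + 0.674 = 3.250.
n = (3.250 / 0.72)² = 4.514² = 20.38.
Round up.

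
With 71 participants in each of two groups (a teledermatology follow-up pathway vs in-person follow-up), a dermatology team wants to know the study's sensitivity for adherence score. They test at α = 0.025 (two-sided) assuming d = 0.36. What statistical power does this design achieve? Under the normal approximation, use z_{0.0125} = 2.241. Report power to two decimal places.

power ≈ 0.46

For two equal groups, power = Φ(d·√(n/2) − z_{α/2}).
d·√(n/2) = 0.36 × √(71/2) = 0.36 × 5.958 = 2.145.
z_β = 2.145 − 2.241 = -0.096.
Power = Φ(-0.096) = 0.462.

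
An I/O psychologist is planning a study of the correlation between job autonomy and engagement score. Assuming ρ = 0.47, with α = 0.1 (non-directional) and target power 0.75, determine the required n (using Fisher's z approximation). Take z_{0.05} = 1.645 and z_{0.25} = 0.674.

Fisher's z: C = ½·ln((1+r)/(1−r)) = ½·ln(2.7736) = 0.5101.
n = ((z_{α/2} + z_β)/C)² + 3.
(1.645 + 0.674) / 0.5101 = 2.319 / 0.5101 = 4.546.
n = 4.546² + 3 = 20.67 + 3 = 23.7.
Round up.

n = 24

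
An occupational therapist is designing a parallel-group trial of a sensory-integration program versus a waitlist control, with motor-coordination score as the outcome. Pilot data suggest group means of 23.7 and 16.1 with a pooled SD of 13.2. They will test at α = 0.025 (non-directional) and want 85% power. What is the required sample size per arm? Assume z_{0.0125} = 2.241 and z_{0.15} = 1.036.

n = 65 per group

Cohen's d = |M₁ − M₂| / SD_pooled = |23.7 − 16.1| / 13.2 = 7.6 / 13.2 = 0.576.
For two independent groups with equal n: n = 2·((z_{α/2} + z_β) / d)².
z_{α/2} + z_β = 2.241 + 1.036 = 3.277.
n = 2 × (3.277 / 0.576)² = 2 × 5.689² = 2 × 32.37 = 64.7.
Round up to the next whole participant.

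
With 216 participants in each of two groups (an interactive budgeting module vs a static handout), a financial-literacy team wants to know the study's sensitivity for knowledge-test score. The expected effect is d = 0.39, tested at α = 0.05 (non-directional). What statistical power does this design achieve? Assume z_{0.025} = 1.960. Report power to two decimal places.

power ≈ 0.98

For two equal groups, power = Φ(d·√(n/2) − z_{α/2}).
d·√(n/2) = 0.39 × √(216/2) = 0.39 × 10.392 = 4.053.
z_β = 4.053 − 1.960 = 2.093.
Power = Φ(2.093) = 0.982.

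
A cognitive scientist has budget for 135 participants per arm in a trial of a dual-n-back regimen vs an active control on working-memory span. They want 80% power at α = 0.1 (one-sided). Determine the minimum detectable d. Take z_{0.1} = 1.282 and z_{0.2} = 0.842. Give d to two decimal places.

For two independent groups of n = 135 each: d_min = (z_{α} + z_β)·√(2/n).
z-sum = 1.282 + 0.842 = 2.124.
d_min = 2.124 × √(2/135) = 2.124 × 0.1217 = 0.259.

d_min ≈ 0.26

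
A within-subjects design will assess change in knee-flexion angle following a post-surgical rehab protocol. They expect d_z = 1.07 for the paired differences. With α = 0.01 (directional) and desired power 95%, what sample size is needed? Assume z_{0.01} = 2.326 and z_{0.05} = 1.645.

n = 14 pairs

For a paired (one-sample on differences) test: n = ((z_{α} + z_β) / d)².
z_{α} + z_β = 2.326 + 1.645 = 3.971.
n = (3.971 / 1.07)² = 3.711² = 13.77.
Round up.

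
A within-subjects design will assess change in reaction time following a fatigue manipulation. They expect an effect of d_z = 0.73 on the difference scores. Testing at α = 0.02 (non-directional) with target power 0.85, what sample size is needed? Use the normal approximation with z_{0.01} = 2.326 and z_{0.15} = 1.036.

n = 22 pairs

For a paired (one-sample on differences) test: n = ((z_{α/2} + z_β) / d)².
z_{α/2} + z_β = 2.326 + 1.036 = 3.362.
n = (3.362 / 0.73)² = 4.605² = 21.21.
Round up.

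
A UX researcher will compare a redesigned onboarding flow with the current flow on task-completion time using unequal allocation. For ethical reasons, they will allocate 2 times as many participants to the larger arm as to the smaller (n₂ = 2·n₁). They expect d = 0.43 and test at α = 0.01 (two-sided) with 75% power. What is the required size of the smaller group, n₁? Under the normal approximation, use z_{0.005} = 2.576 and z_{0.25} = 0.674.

With allocation ratio k = n₂/n₁ = 2, Var(x̄₁−x̄₂) = σ²(1/n₁ + 1/(k·n₁)) = σ²·(k+1)/(k·n₁).
So n₁ = (1 + 1/k)·((z_{α/2} + z_β)/d)² = 1.500 × (3.250/0.43)².
n₁ = 1.500 × 57.13 = 85.7.
Round up: n₁ = 86, giving n₂ = 2 × 86 = 172.

n₁ = 86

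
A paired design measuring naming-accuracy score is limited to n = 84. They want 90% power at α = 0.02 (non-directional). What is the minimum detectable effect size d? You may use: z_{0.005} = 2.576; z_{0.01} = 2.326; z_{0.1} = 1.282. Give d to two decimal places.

For a single sample (or paired design) of n = 84: d_min = (z_{α/2} + z_β)/√n.
z-sum = 2.326 + 1.282 = 3.608.
d_min = 3.608 / √84 = 3.608 / 9.165 = 0.394.

d_min ≈ 0.39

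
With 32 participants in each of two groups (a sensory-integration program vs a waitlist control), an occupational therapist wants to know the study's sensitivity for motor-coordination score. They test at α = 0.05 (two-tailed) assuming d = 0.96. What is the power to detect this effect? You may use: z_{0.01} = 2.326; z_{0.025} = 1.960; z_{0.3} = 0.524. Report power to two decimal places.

For two equal groups, power = Φ(d·√(n/2) − z_{α/2}).
d·√(n/2) = 0.96 × √(32/2) = 0.96 × 4.000 = 3.840.
z_β = 3.840 − 1.960 = 1.880.
Power = Φ(1.880) = 0.970.

power ≈ 0.97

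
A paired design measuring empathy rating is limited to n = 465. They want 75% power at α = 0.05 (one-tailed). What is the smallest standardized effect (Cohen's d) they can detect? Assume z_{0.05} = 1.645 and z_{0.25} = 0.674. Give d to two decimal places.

For a single sample (or paired design) of n = 465: d_min = (z_{α} + z_β)/√n.
z-sum = 1.645 + 0.674 = 2.319.
d_min = 2.319 / √465 = 2.319 / 21.564 = 0.108.

d_min ≈ 0.11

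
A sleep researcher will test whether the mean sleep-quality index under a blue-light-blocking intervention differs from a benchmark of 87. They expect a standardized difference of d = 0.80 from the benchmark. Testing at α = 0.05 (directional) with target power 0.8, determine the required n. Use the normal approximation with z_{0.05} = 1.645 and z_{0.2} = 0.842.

For a one-sample test: n = ((z_{α} + z_β) / d)².
z_{α} + z_β = 1.645 + 0.842 = 2.487.
n = (2.487 / 0.80)² = 3.109² = 9.66.
Round up.

n = 10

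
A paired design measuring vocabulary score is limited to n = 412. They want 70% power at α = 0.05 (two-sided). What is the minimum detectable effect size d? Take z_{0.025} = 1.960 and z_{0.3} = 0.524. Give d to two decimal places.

For a single sample (or paired design) of n = 412: d_min = (z_{α/2} + z_β)/√n.
z-sum = 1.960 + 0.524 = 2.484.
d_min = 2.484 / √412 = 2.484 / 20.298 = 0.122.

d_min ≈ 0.12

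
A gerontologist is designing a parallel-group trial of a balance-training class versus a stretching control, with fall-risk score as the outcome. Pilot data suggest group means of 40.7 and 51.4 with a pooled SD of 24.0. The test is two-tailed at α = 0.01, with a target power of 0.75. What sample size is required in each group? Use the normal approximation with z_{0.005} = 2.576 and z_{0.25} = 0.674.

n = 107 per group

Cohen's d = |M₁ − M₂| / SD_pooled = |40.7 − 51.4| / 24.0 = 10.7 / 24.0 = 0.446.
For two independent groups with equal n: n = 2·((z_{α/2} + z_β) / d)².
z_{α/2} + z_β = 2.576 + 0.674 = 3.250.
n = 2 × (3.250 / 0.446)² = 2 × 7.287² = 2 × 53.10 = 106.2.
Round up to the next whole participant.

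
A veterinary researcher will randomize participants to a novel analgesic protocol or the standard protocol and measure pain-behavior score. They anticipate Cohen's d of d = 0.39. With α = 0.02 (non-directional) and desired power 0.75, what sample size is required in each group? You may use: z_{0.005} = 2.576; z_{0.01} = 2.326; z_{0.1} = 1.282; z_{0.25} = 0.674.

n = 119 per group

For two independent groups with equal n: n = 2·((z_{α/2} + z_β) / d)².
z_{α/2} + z_β = 2.326 + 0.674 = 3.000.
n = 2 × (3.000 / 0.39)² = 2 × 7.692² = 2 × 59.17 = 118.3.
Round up to the next whole participant.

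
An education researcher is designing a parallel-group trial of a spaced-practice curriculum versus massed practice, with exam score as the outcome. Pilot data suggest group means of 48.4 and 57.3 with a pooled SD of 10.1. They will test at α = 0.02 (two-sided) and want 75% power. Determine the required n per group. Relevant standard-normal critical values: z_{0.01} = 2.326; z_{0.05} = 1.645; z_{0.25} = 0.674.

Cohen's d = |M₁ − M₂| / SD_pooled = |48.4 − 57.3| / 10.1 = 8.9 / 10.1 = 0.881.
For two independent groups with equal n: n = 2·((z_{α/2} + z_β) / d)².
z_{α/2} + z_β = 2.326 + 0.674 = 3.000.
n = 2 × (3.000 / 0.881)² = 2 × 3.405² = 2 × 11.60 = 23.2.
Round up to the next whole participant.

n = 24 per group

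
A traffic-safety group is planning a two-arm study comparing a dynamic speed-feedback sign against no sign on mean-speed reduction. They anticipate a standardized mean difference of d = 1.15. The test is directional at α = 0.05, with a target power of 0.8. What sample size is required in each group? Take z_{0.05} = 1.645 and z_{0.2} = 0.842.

For two independent groups with equal n: n = 2·((z_{α} + z_β) / d)².
z_{α} + z_β = 1.645 + 0.842 = 2.487.
n = 2 × (2.487 / 1.15)² = 2 × 2.163² = 2 × 4.68 = 9.4.
Round up to the next whole participant.

n = 10 per group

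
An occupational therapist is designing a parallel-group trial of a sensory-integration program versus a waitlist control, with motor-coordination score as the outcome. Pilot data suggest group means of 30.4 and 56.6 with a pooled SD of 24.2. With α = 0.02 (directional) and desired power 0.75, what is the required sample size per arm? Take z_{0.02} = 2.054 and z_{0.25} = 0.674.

Cohen's d = |M₁ − M₂| / SD_pooled = |30.4 − 56.6| / 24.2 = 26.2 / 24.2 = 1.083.
For two independent groups with equal n: n = 2·((z_{α} + z_β) / d)².
z_{α} + z_β = 2.054 + 0.674 = 2.728.
n = 2 × (2.728 / 1.083)² = 2 × 2.519² = 2 × 6.35 = 12.7.
Round up to the next whole participant.

n = 13 per group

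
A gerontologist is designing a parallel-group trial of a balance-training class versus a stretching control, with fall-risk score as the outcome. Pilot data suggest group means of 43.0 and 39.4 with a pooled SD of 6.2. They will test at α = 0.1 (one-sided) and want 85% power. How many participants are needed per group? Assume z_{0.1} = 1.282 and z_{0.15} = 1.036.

Cohen's d = |M₁ − M₂| / SD_pooled = |43.0 − 39.4| / 6.2 = 3.6 / 6.2 = 0.581.
For two independent groups with equal n: n = 2·((z_{α} + z_β) / d)².
z_{α} + z_β = 1.282 + 1.036 = 2.318.
n = 2 × (2.318 / 0.581)² = 2 × 3.990² = 2 × 15.92 = 31.8.
Round up to the next whole participant.

n = 32 per group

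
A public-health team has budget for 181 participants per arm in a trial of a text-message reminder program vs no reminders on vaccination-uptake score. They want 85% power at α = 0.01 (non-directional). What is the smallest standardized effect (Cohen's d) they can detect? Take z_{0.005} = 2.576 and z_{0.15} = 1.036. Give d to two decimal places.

For two independent groups of n = 181 each: d_min = (z_{α/2} + z_β)·√(2/n).
z-sum = 2.576 + 1.036 = 3.612.
d_min = 3.612 × √(2/181) = 3.612 × 0.1051 = 0.380.

d_min ≈ 0.38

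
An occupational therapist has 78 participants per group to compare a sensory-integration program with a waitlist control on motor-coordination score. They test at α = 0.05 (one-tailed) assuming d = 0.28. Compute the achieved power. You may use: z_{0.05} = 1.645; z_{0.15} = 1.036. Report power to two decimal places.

power ≈ 0.54

For two equal groups, power = Φ(d·√(n/2) − z_{α}).
d·√(n/2) = 0.28 × √(78/2) = 0.28 × 6.245 = 1.749.
z_β = 1.749 − 1.645 = 0.104.
Power = Φ(0.104) = 0.541.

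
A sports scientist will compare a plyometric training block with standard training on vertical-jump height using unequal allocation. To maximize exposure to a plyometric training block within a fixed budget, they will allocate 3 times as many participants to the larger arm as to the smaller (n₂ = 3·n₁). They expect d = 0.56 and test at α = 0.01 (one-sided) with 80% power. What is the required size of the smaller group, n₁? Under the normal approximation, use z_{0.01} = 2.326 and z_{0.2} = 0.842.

With allocation ratio k = n₂/n₁ = 3, Var(x̄₁−x̄₂) = σ²(1/n₁ + 1/(k·n₁)) = σ²·(k+1)/(k·n₁).
So n₁ = (1 + 1/k)·((z_{α} + z_β)/d)² = 1.333 × (3.168/0.56)².
n₁ = 1.333 × 32.00 = 42.7.
Round up: n₁ = 43, giving n₂ = 3 × 43 = 129.

n₁ = 43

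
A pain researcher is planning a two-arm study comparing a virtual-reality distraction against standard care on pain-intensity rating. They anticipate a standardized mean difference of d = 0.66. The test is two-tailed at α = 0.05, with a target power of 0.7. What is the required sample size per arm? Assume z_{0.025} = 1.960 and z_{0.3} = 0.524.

n = 29 per group

For two independent groups with equal n: n = 2·((z_{α/2} + z_β) / d)².
z_{α/2} + z_β = 1.960 + 0.524 = 2.484.
n = 2 × (2.484 / 0.66)² = 2 × 3.764² = 2 × 14.16 = 28.3.
Round up to the next whole participant.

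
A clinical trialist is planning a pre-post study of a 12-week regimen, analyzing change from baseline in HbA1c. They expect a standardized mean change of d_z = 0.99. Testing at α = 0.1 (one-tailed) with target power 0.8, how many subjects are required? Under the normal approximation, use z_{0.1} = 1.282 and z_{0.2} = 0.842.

For a paired (one-sample on differences) test: n = ((z_{α} + z_β) / d)².
z_{α} + z_β = 1.282 + 0.842 = 2.124.
n = (2.124 / 0.99)² = 2.145² = 4.60.
Round up.

n = 5 pairs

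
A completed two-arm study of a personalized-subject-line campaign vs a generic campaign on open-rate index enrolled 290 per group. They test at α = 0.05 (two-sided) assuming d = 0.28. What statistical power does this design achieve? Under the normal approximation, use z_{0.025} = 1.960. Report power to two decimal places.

For two equal groups, power = Φ(d·√(n/2) − z_{α/2}).
d·√(n/2) = 0.28 × √(290/2) = 0.28 × 12.042 = 3.372.
z_β = 3.372 − 1.960 = 1.412.
Power = Φ(1.412) = 0.921.

power ≈ 0.92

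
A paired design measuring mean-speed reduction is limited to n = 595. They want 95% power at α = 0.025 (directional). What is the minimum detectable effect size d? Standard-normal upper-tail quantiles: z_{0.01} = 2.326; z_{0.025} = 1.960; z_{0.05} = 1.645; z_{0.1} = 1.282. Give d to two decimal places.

For a single sample (or paired design) of n = 595: d_min = (z_{α} + z_β)/√n.
z-sum = 1.960 + 1.645 = 3.605.
d_min = 3.605 / √595 = 3.605 / 24.393 = 0.148.

d_min ≈ 0.15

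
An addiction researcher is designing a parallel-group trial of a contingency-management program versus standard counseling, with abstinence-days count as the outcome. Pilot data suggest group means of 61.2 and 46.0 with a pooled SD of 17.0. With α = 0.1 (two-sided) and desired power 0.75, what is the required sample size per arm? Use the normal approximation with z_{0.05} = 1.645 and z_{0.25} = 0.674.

n = 14 per group

Cohen's d = |M₁ − M₂| / SD_pooled = |61.2 − 46.0| / 17.0 = 15.2 / 17.0 = 0.894.
For two independent groups with equal n: n = 2·((z_{α/2} + z_β) / d)².
z_{α/2} + z_β = 1.645 + 0.674 = 2.319.
n = 2 × (2.319 / 0.894)² = 2 × 2.594² = 2 × 6.73 = 13.5.
Round up to the next whole participant.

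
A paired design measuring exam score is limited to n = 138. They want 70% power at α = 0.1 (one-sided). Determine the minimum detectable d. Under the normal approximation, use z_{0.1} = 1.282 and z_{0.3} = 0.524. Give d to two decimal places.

d_min ≈ 0.15

For a single sample (or paired design) of n = 138: d_min = (z_{α} + z_β)/√n.
z-sum = 1.282 + 0.524 = 1.806.
d_min = 1.806 / √138 = 1.806 / 11.747 = 0.154.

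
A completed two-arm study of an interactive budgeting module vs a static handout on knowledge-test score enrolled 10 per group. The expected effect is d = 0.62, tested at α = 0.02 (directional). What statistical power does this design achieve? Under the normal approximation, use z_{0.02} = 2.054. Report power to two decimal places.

For two equal groups, power = Φ(d·√(n/2) − z_{α}).
d·√(n/2) = 0.62 × √(10/2) = 0.62 × 2.236 = 1.386.
z_β = 1.386 − 2.054 = -0.668.
Power = Φ(-0.668) = 0.252.

power ≈ 0.25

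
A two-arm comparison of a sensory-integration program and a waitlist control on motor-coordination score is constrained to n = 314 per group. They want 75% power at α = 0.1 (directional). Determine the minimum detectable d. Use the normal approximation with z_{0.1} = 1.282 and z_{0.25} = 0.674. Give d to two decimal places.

d_min ≈ 0.16

For two independent groups of n = 314 each: d_min = (z_{α} + z_β)·√(2/n).
z-sum = 1.282 + 0.674 = 1.956.
d_min = 1.956 × √(2/314) = 1.956 × 0.0798 = 0.156.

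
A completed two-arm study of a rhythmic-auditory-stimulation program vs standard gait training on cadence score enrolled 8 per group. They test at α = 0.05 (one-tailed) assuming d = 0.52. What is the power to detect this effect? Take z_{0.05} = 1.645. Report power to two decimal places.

For two equal groups, power = Φ(d·√(n/2) − z_{α}).
d·√(n/2) = 0.52 × √(8/2) = 0.52 × 2.000 = 1.040.
z_β = 1.040 − 1.645 = -0.605.
Power = Φ(-0.605) = 0.273.

power ≈ 0.27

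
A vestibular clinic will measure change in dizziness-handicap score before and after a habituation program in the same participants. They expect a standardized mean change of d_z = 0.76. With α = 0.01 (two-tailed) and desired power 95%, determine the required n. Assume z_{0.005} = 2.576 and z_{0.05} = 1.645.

For a paired (one-sample on differences) test: n = ((z_{α/2} + z_β) / d)².
z_{α/2} + z_β = 2.576 + 1.645 = 4.221.
n = (4.221 / 0.76)² = 5.554² = 30.85.
Round up.

n = 31 pairs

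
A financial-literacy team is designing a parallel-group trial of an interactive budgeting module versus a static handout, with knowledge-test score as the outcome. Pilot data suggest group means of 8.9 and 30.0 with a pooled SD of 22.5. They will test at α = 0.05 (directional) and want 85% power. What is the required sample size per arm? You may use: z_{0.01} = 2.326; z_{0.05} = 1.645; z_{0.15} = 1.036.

Cohen's d = |M₁ − M₂| / SD_pooled = |8.9 − 30.0| / 22.5 = 21.1 / 22.5 = 0.938.
For two independent groups with equal n: n = 2·((z_{α} + z_β) / d)².
z_{α} + z_β = 1.645 + 1.036 = 2.681.
n = 2 × (2.681 / 0.938)² = 2 × 2.858² = 2 × 8.17 = 16.3.
Round up to the next whole participant.

n = 17 per group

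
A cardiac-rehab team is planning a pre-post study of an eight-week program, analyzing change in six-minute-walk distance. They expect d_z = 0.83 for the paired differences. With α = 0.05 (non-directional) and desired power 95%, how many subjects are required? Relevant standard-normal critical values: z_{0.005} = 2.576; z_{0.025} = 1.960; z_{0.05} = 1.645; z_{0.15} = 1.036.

For a paired (one-sample on differences) test: n = ((z_{α/2} + z_β) / d)².
z_{α/2} + z_β = 1.960 + 1.645 = 3.605.
n = (3.605 / 0.83)² = 4.343² = 18.86.
Round up.

n = 19 pairs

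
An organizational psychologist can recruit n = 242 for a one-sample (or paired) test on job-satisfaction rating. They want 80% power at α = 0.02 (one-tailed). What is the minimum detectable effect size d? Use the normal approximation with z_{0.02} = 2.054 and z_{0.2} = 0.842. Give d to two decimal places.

For a single sample (or paired design) of n = 242: d_min = (z_{α} + z_β)/√n.
z-sum = 2.054 + 0.842 = 2.896.
d_min = 2.896 / √242 = 2.896 / 15.556 = 0.186.

d_min ≈ 0.19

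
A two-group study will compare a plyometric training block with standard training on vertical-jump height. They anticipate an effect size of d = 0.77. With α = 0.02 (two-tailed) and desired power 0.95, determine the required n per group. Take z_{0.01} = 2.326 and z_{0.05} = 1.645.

For two independent groups with equal n: n = 2·((z_{α/2} + z_β) / d)².
z_{α/2} + z_β = 2.326 + 1.645 = 3.971.
n = 2 × (3.971 / 0.77)² = 2 × 5.157² = 2 × 26.60 = 53.2.
Round up to the next whole participant.

n = 54 per group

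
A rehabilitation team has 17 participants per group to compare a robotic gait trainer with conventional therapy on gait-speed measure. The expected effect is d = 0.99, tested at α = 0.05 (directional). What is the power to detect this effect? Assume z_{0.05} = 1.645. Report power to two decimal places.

power ≈ 0.89

For two equal groups, power = Φ(d·√(n/2) − z_{α}).
d·√(n/2) = 0.99 × √(17/2) = 0.99 × 2.915 = 2.886.
z_β = 2.886 − 1.645 = 1.241.
Power = Φ(1.241) = 0.893.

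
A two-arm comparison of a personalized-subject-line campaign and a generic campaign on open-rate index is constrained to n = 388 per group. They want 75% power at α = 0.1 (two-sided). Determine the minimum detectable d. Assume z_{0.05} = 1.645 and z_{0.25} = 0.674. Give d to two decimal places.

d_min ≈ 0.17

For two independent groups of n = 388 each: d_min = (z_{α/2} + z_β)·√(2/n).
z-sum = 1.645 + 0.674 = 2.319.
d_min = 2.319 × √(2/388) = 2.319 × 0.0718 = 0.166.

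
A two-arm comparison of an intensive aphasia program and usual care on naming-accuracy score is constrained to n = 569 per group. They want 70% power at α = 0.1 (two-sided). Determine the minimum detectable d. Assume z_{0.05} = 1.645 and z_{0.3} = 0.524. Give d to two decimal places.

d_min ≈ 0.13

For two independent groups of n = 569 each: d_min = (z_{α/2} + z_β)·√(2/n).
z-sum = 1.645 + 0.524 = 2.169.
d_min = 2.169 × √(2/569) = 2.169 × 0.0593 = 0.129.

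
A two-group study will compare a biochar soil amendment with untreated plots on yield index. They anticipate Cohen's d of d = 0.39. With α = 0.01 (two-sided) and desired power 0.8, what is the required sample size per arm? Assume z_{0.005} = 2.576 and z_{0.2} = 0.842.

For two independent groups with equal n: n = 2·((z_{α/2} + z_β) / d)².
z_{α/2} + z_β = 2.576 + 0.842 = 3.418.
n = 2 × (3.418 / 0.39)² = 2 × 8.764² = 2 × 76.81 = 153.6.
Round up to the next whole participant.

n = 154 per group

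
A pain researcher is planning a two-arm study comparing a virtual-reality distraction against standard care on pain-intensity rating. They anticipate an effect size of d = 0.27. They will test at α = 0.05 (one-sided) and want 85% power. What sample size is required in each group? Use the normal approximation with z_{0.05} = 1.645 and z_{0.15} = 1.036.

For two independent groups with equal n: n = 2·((z_{α} + z_β) / d)².
z_{α} + z_β = 1.645 + 1.036 = 2.681.
n = 2 × (2.681 / 0.27)² = 2 × 9.930² = 2 × 98.60 = 197.2.
Round up to the next whole participant.

n = 198 per group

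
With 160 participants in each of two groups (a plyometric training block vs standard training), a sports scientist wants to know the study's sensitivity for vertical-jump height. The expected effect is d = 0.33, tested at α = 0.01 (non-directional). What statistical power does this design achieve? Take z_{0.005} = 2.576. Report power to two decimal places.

For two equal groups, power = Φ(d·√(n/2) − z_{α/2}).
d·√(n/2) = 0.33 × √(160/2) = 0.33 × 8.944 = 2.952.
z_β = 2.952 − 2.576 = 0.376.
Power = Φ(0.376) = 0.646.

power ≈ 0.65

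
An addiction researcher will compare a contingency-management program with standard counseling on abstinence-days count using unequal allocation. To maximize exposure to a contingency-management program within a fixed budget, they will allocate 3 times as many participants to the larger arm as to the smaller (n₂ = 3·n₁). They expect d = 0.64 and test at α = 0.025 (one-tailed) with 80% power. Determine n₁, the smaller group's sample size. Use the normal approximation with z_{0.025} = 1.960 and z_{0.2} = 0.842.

n₁ = 26

With allocation ratio k = n₂/n₁ = 3, Var(x̄₁−x̄₂) = σ²(1/n₁ + 1/(k·n₁)) = σ²·(k+1)/(k·n₁).
So n₁ = (1 + 1/k)·((z_{α} + z_β)/d)² = 1.333 × (2.802/0.64)².
n₁ = 1.333 × 19.17 = 25.6.
Round up: n₁ = 26, giving n₂ = 3 × 26 = 78.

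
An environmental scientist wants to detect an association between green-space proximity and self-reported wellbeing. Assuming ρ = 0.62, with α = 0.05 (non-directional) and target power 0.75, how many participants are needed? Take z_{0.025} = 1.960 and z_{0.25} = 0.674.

Fisher's z: C = ½·ln((1+r)/(1−r)) = ½·ln(4.2632) = 0.7250.
n = ((z_{α/2} + z_β)/C)² + 3.
(1.960 + 0.674) / 0.7250 = 2.634 / 0.7250 = 3.633.
n = 3.633² + 3 = 13.20 + 3 = 16.2.
Round up.

n = 17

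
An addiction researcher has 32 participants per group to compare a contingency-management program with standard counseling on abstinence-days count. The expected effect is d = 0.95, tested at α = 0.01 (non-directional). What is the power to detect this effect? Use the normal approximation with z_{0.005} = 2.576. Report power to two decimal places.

power ≈ 0.89

For two equal groups, power = Φ(d·√(n/2) − z_{α/2}).
d·√(n/2) = 0.95 × √(32/2) = 0.95 × 4.000 = 3.800.
z_β = 3.800 − 2.576 = 1.224.
Power = Φ(1.224) = 0.890.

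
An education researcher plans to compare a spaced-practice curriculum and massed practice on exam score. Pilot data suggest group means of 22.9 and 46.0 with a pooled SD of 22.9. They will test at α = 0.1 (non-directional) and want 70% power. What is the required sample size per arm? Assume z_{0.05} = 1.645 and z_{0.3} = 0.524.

Cohen's d = |M₁ − M₂| / SD_pooled = |22.9 − 46.0| / 22.9 = 23.1 / 22.9 = 1.009.
For two independent groups with equal n: n = 2·((z_{α/2} + z_β) / d)².
z_{α/2} + z_β = 1.645 + 0.524 = 2.169.
n = 2 × (2.169 / 1.009)² = 2 × 2.150² = 2 × 4.62 = 9.2.
Round up to the next whole participant.

n = 10 per group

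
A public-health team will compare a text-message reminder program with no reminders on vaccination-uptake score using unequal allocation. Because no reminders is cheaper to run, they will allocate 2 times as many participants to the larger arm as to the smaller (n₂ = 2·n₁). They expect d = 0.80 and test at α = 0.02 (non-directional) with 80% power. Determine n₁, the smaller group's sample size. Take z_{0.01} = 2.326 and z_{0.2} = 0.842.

With allocation ratio k = n₂/n₁ = 2, Var(x̄₁−x̄₂) = σ²(1/n₁ + 1/(k·n₁)) = σ²·(k+1)/(k·n₁).
So n₁ = (1 + 1/k)·((z_{α/2} + z_β)/d)² = 1.500 × (3.168/0.80)².
n₁ = 1.500 × 15.68 = 23.5.
Round up: n₁ = 24, giving n₂ = 2 × 24 = 48.

n₁ = 24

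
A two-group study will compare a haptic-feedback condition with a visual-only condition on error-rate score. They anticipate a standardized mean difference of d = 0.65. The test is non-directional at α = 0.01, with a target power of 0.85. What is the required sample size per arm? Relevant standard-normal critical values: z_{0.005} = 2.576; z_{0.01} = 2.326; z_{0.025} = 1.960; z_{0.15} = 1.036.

n = 62 per group

For two independent groups with equal n: n = 2·((z_{α/2} + z_β) / d)².
z_{α/2} + z_β = 2.576 + 1.036 = 3.612.
n = 2 × (3.612 / 0.65)² = 2 × 5.557² = 2 × 30.88 = 61.8.
Round up to the next whole participant.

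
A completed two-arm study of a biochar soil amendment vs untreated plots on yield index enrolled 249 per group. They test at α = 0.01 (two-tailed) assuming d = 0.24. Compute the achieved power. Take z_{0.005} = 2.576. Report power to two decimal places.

For two equal groups, power = Φ(d·√(n/2) − z_{α/2}).
d·√(n/2) = 0.24 × √(249/2) = 0.24 × 11.158 = 2.678.
z_β = 2.678 − 2.576 = 0.102.
Power = Φ(0.102) = 0.541.

power ≈ 0.54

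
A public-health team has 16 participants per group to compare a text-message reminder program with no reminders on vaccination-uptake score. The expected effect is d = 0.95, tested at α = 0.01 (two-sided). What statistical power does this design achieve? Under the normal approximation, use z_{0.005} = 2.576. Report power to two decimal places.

power ≈ 0.54

For two equal groups, power = Φ(d·√(n/2) − z_{α/2}).
d·√(n/2) = 0.95 × √(16/2) = 0.95 × 2.828 = 2.687.
z_β = 2.687 − 2.576 = 0.111.
Power = Φ(0.111) = 0.544.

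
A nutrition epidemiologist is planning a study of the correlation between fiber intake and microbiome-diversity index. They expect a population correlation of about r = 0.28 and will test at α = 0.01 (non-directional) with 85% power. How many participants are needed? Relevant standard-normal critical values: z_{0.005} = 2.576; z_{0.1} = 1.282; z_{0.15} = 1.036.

n = 161

Fisher's z: C = ½·ln((1+r)/(1−r)) = ½·ln(1.7778) = 0.2877.
n = ((z_{α/2} + z_β)/C)² + 3.
(2.576 + 1.036) / 0.2877 = 3.612 / 0.2877 = 12.555.
n = 12.555² + 3 = 157.62 + 3 = 160.6.
Round up.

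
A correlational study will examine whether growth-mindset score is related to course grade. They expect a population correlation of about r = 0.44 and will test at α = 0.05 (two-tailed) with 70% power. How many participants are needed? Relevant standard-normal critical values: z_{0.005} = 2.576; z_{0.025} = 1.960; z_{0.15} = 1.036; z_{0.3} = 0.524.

Fisher's z: C = ½·ln((1+r)/(1−r)) = ½·ln(2.5714) = 0.4722.
n = ((z_{α/2} + z_β)/C)² + 3.
(1.960 + 0.524) / 0.4722 = 2.484 / 0.4722 = 5.260.
n = 5.260² + 3 = 27.67 + 3 = 30.7.
Round up.

n = 31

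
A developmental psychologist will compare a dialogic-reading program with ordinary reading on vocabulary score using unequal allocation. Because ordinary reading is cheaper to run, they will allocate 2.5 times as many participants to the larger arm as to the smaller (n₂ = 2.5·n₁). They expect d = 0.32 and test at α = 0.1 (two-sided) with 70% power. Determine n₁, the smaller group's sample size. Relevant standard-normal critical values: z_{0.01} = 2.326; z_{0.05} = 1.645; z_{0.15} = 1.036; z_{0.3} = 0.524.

With allocation ratio k = n₂/n₁ = 2.5, Var(x̄₁−x̄₂) = σ²(1/n₁ + 1/(k·n₁)) = σ²·(k+1)/(k·n₁).
So n₁ = (1 + 1/k)·((z_{α/2} + z_β)/d)² = 1.400 × (2.169/0.32)².
n₁ = 1.400 × 45.94 = 64.3.
Round up: n₁ = 65, giving n₂ = ⌈2.5 × 65⌉ = ⌈162.5⌉ = 163.

n₁ = 65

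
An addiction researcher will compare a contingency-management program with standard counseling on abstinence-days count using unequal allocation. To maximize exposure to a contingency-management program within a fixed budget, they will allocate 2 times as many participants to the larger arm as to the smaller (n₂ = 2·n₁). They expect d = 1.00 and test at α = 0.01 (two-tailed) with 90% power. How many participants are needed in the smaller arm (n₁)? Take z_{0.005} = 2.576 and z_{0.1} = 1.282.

n₁ = 23

With allocation ratio k = n₂/n₁ = 2, Var(x̄₁−x̄₂) = σ²(1/n₁ + 1/(k·n₁)) = σ²·(k+1)/(k·n₁).
So n₁ = (1 + 1/k)·((z_{α/2} + z_β)/d)² = 1.500 × (3.858/1.00)².
n₁ = 1.500 × 14.88 = 22.3.
Round up: n₁ = 23, giving n₂ = 2 × 23 = 46.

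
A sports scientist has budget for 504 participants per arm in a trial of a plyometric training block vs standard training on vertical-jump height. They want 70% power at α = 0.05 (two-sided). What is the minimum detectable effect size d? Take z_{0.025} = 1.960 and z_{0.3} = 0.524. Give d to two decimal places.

For two independent groups of n = 504 each: d_min = (z_{α/2} + z_β)·√(2/n).
z-sum = 1.960 + 0.524 = 2.484.
d_min = 2.484 × √(2/504) = 2.484 × 0.0630 = 0.156.

d_min ≈ 0.16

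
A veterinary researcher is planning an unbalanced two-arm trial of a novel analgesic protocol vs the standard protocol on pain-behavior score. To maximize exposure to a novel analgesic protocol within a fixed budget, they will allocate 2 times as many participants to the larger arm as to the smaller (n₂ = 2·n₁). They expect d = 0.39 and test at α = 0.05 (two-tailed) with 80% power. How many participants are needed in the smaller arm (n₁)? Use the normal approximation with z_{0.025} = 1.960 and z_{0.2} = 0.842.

With allocation ratio k = n₂/n₁ = 2, Var(x̄₁−x̄₂) = σ²(1/n₁ + 1/(k·n₁)) = σ²·(k+1)/(k·n₁).
So n₁ = (1 + 1/k)·((z_{α/2} + z_β)/d)² = 1.500 × (2.802/0.39)².
n₁ = 1.500 × 51.62 = 77.4.
Round up: n₁ = 78, giving n₂ = 2 × 78 = 156.

n₁ = 78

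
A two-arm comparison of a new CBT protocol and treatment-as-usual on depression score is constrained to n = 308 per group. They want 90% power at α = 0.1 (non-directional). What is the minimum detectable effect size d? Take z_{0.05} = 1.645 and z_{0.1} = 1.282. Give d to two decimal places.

For two independent groups of n = 308 each: d_min = (z_{α/2} + z_β)·√(2/n).
z-sum = 1.645 + 1.282 = 2.927.
d_min = 2.927 × √(2/308) = 2.927 × 0.0806 = 0.236.

d_min ≈ 0.24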